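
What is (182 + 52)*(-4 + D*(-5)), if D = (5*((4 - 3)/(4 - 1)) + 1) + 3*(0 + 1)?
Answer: -7566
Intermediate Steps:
D = 17/3 (D = (5*(1/3) + 1) + 3*1 = (5*(1*(1/3)) + 1) + 3 = (5*(1/3) + 1) + 3 = (5/3 + 1) + 3 = 8/3 + 3 = 17/3 ≈ 5.6667)
(182 + 52)*(-4 + D*(-5)) = (182 + 52)*(-4 + (17/3)*(-5)) = 234*(-4 - 85/3) = 234*(-97/3) = -7566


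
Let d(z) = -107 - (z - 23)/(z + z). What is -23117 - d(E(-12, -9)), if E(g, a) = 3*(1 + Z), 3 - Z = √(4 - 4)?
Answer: -552251/24 ≈ -23010.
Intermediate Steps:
Z = 3 (Z = 3 - √(4 - 4) = 3 - √0 = 3 - 1*0 = 3 + 0 = 3)
E(g, a) = 12 (E(g, a) = 3*(1 + 3) = 3*4 = 12)
d(z) = -107 - (-23 + z)/(2*z)
-23117 - d(E(-12, -9)) = -23117 - (23 - 215*12)/(2*12) = -23117 - (23 - 2580)/(2*12) = -23117 - (-2557)/(2*12) = -23117 - 1*(-2557/24) = -23117 + 2557/24 = -552251/24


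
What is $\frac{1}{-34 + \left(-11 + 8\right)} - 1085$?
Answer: $- \frac{40146}{37} \approx -1085.0$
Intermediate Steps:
$\frac{1}{-34 + \left(-11 + 8\right)} - 1085 = \frac{1}{-34 - 3} - 1085 = \frac{1}{-37} - 1085 = - \frac{1}{37} - 1085 = - \frac{40146}{37}$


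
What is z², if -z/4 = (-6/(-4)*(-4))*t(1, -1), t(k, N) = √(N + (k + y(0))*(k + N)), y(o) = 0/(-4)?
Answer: -576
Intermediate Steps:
y(o) = 0 (y(o) = 0*(-¼) = 0)
t(k, N) = √(N + k*(N + k)) (t(k, N) = √(N + (k + 0)*(k + N)) = √(N + k*(N + k)))
z = 24*I (z = -4*-6/(-4)*(-4)*√(-1 + 1² - 1*1) = -4*-6*(-¼)*(-4)*√(-1 + 1 - 1) = -4*(3/2)*(-4)*√(-1) = -(-24)*I = 24*I ≈ 24.0*I)
z² = (24*I)² = -576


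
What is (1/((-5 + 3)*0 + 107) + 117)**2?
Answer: 156750400/11449 ≈ 13691.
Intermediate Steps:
(1/((-5 + 3)*0 + 107) + 117)**2 = (1/(-2*0 + 107) + 117)**2 = (1/(0 + 107) + 117)**2 = (1/107 + 117)**2 = (12520/107)**2 = 156750400/11449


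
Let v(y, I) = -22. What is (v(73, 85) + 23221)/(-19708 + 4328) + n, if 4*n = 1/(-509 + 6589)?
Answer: -5641843/3740416 ≈ -1.5083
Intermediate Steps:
n = 1/24320 (n = 1/(4*(-509 + 6589)) = (¼)/6080 = (¼)*(1/6080) = 1/24320 ≈ 4.1118e-5)
(v(73, 85) + 23221)/(-19708 + 4328) + n = (-22 + 23221)/(-19708 + 4328) + 1/24320 = 23199/(-15380) + 1/24320 = 23199*(-1/15380) + 1/24320 = -23199/15380 + 1/24320 = -5641843/3740416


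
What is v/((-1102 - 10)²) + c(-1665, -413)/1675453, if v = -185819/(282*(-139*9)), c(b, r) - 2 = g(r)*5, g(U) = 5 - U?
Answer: 912905464634543/730883641959229824 ≈ 0.0012490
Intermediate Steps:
c(b, r) = 27 - 5*r (c(b, r) = 2 + (5 - r)*5 = 2 + (25 - 5*r) = 27 - 5*r)
v = 185819/352782 (v = -185819/(282*(-1251)) = -185819/(-352782) = -185819*(-1/352782) = 185819/352782 ≈ 0.52672)
v/((-1102 - 10)²) + c(-1665, -413)/1675453 = 185819/(352782*((-1102 - 10)²)) + (27 - 5*(-413))/1675453 = 185819/(352782*((-1112)²)) + (27 + 2065)*(1/1675453) = (185819/352782)/1236544 + 2092*(1/1675453) = (185819/352782)*(1/1236544) + 2092/1675453 = 185819/436230465408 + 2092/1675453 = 912905464634543/730883641959229824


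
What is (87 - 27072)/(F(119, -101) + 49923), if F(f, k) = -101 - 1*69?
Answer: -26985/49753 ≈ -0.54238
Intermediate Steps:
F(f, k) = -170 (F(f, k) = -101 - 69 = -170)
(87 - 27072)/(F(119, -101) + 49923) = (87 - 27072)/(-170 + 49923) = -26985/49753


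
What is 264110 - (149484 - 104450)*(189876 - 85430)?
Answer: -4703357054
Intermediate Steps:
264110 - (149484 - 104450)*(189876 - 85430) = 264110 - 45034*104446 = 264110 - 1*4703621164 = 264110 - 4703621164 = -4703357054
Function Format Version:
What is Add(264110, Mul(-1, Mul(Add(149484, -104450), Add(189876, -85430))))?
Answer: -4703357054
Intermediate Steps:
Add(264110, Mul(-1, Mul(Add(149484, -104450), Add(189876, -85430)))) = Add(264110, Mul(-1, Mul(45034, 104446))) = Add(264110, Mul(-1, 4703621164)) = Add(264110, -4703621164) = -4703357054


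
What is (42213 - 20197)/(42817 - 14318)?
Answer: 22016/28499 ≈ 0.77252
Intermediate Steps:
(42213 - 20197)/(42817 - 14318) = 22016/28499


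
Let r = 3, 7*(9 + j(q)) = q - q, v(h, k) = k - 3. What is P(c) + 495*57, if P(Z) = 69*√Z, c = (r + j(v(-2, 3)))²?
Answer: 28629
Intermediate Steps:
v(h, k) = -3 + k
j(q) = -9 (j(q) = -9 + (q - q)/7 = -9 + (⅐)*0 = -9 + 0 = -9)
c = 36 (c = (3 - 9)² = (-6)² = 36)
P(c) + 495*57 = 69*√36 + 495*57 = 69*6 + 28215 = 414 + 28215 = 28629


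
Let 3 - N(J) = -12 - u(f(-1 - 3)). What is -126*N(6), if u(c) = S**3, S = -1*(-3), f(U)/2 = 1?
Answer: -5292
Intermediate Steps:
f(U) = 2 (f(U) = 2*1 = 2)
S = 3
u(c) = 27 (u(c) = 3**3 = 27)
N(J) = 42 (N(J) = 3 - (-12 - 1*27) = 3 - (-12 - 27) = 3 - 1*(-39) = 3 + 39 = 42)
-126*N(6) = -126*42 = -5292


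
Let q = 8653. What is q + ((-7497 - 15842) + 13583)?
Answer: -1103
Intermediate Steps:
q + ((-7497 - 15842) + 13583) = 8653 + ((-7497 - 15842) + 13583) = 8653 + (-23339 + 13583) = 8653 - 9756 = -1103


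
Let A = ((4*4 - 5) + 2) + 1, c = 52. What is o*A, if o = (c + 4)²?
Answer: 43904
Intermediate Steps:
o = 3136 (o = (52 + 4)² = 56² = 3136)
A = 14 (A = ((16 - 5) + 2) + 1 = (11 + 2) + 1 = 13 + 1 = 14)
o*A = 3136*14 = 43904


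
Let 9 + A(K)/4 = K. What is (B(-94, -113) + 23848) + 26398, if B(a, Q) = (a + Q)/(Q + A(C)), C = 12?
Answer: 5075053/101 ≈ 50248.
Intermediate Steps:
A(K) = -36 + 4*K
B(a, Q) = (Q + a)/(12 + Q) (B(a, Q) = (a + Q)/(Q + (-36 + 4*12)) = (Q + a)/(Q + (-36 + 48)) = (Q + a)/(Q + 12) = (Q + a)/(12 + Q))
(B(-94, -113) + 23848) + 26398 = ((-113 - 94)/(12 - 113) + 23848) + 26398 = (-207/(-101) + 23848) + 26398 = (-1/101*(-207) + 23848) + 26398 = (207/101 + 23848) + 26398 = 2408855/101 + 26398 = 5075053/101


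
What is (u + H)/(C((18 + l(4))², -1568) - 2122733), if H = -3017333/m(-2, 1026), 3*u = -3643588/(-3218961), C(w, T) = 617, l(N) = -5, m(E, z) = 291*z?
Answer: 164036141861/35780823264051288 ≈ 4.5845e-6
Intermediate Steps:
u = 3643588/9656883 (u = (-3643588/(-3218961))/3 = (-3643588*(-1/3218961))/3 = (⅓)*(3643588/3218961) = 3643588/9656883 ≈ 0.37730)
H = -158807/15714 (H = -3017333/(291*1026) = -3017333/298566 = -3017333*1/298566 = -158807/15714 ≈ -10.106)
(u + H)/(C((18 + l(4))², -1568) - 2122733) = (3643588/9656883 - 158807/15714)/(617 - 2122733) = -164036141861/16860917718/(-2122116) = -164036141861/16860917718*(-1/2122116) = 164036141861/35780823264051288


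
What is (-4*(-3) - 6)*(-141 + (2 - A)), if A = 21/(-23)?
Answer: -19056/23 ≈ -828.52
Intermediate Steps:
A = -21/23 (A = 21*(-1/23) = -21/23 ≈ -0.91304)
(-4*(-3) - 6)*(-141 + (2 - A)) = (-4*(-3) - 6)*(-141 + (2 - 1*(-21/23))) = (12 - 6)*(-141 + (2 + 21/23)) = 6*(-141 + 67/23) = 6*(-3176/23) = -19056/23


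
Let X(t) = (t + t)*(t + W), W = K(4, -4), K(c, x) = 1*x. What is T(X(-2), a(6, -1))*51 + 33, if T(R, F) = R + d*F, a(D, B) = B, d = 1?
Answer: 1206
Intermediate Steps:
K(c, x) = x
W = -4
X(t) = 2*t*(-4 + t) (X(t) = (t + t)*(t - 4) = (2*t)*(-4 + t) = 2*t*(-4 + t))
T(R, F) = F + R (T(R, F) = R + 1*F = R + F = F + R)
T(X(-2), a(6, -1))*51 + 33 = (-1 + 2*(-2)*(-4 - 2))*51 + 33 = (-1 + 2*(-2)*(-6))*51 + 33 = (-1 + 24)*51 + 33 = 23*51 + 33 = 1173 + 33 = 1206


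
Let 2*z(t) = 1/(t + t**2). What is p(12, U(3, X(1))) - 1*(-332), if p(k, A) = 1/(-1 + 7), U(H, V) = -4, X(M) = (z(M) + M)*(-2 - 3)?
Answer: 1993/6 ≈ 332.17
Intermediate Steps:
z(t) = 1/(2*(t + t**2))
X(M) = -5*M - 5/(2*M*(1 + M)) (X(M) = (1/(2*M*(1 + M)) + M)*(-2 - 3) = (M + 1/(2*M*(1 + M)))*(-5) = -5*M - 5/(2*M*(1 + M)))
p(k, A) = 1/6
p(12, U(3, X(1))) - 1*(-332) = 1/6 - 1*(-332) = 1/6 + 332 = 1993/6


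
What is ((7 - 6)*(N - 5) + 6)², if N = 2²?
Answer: 25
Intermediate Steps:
N = 4
((7 - 6)*(N - 5) + 6)² = ((7 - 6)*(4 - 5) + 6)² = (1*(-1) + 6)² = (-1 + 6)² = 5² = 25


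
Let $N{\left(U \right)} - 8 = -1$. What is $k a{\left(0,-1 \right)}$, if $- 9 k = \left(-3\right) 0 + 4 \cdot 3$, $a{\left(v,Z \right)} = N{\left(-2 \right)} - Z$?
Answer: $- \frac{32}{3} \approx -10.667$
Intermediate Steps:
$N{\left(U \right)} = 7$ ($N{\left(U \right)} = 8 - 1 = 7$)
$a{\left(v,Z \right)} = 7 - Z$
$k = - \frac{4}{3}$ ($k = - \frac{\left(-3\right) 0 + 4 \cdot 3}{9} = - \frac{0 + 12}{9} = \left(- \frac{1}{9}\right) 12 = - \frac{4}{3} \approx -1.3333$)
$k a{\left(0,-1 \right)} = - \frac{4 \left(7 - -1\right)}{3} = - \frac{4 \left(7 + 1\right)}{3} = \left(- \frac{4}{3}\right) 8 = - \frac{32}{3}$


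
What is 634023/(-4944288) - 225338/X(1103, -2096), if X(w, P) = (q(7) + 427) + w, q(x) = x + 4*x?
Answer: -371709405113/2579270240 ≈ -144.11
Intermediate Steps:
q(x) = 5*x
X(w, P) = 462 + w (X(w, P) = (5*7 + 427) + w = (35 + 427) + w = 462 + w)
634023/(-4944288) - 225338/X(1103, -2096) = 634023/(-4944288) - 225338/(462 + 1103) = 634023*(-1/4944288) - 225338/1565 = -211341/1648096 - 225338*1/1565 = -211341/1648096 - 225338/1565 = -371709405113/2579270240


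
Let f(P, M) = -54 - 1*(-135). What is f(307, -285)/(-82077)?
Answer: -27/27359 ≈ -0.00098688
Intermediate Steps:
f(P, M) = 81 (f(P, M) = -54 + 135 = 81)
f(307, -285)/(-82077) = 81/(-82077) = 81*(-1/82077) = -27/27359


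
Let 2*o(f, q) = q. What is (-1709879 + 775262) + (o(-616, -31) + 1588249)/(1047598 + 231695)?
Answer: -2391294795095/2558586 ≈ -9.3462e+5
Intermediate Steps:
o(f, q) = q/2
(-1709879 + 775262) + (o(-616, -31) + 1588249)/(1047598 + 231695) = (-1709879 + 775262) + ((½)*(-31) + 1588249)/(1047598 + 231695) = -934617 + (-31/2 + 1588249)/1279293 = -934617 + (3176467/2)*(1/1279293) = -934617 + 3176467/2558586 = -2391294795095/2558586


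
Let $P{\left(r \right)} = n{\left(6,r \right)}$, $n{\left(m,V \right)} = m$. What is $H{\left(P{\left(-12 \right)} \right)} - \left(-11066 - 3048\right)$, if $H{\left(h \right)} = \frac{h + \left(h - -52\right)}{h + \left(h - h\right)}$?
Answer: $\frac{42374}{3} \approx 14125.0$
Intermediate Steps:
$P{\left(r \right)} = 6$
$H{\left(h \right)} = \frac{52 + 2 h}{h}$ ($H{\left(h \right)} = \frac{h + \left(h + 52\right)}{h + 0} = \frac{h + \left(52 + h\right)}{h} = \frac{52 + 2 h}{h}$)
$H{\left(P{\left(-12 \right)} \right)} - \left(-11066 - 3048\right) = \left(2 + \frac{52}{6}\right) - \left(-11066 - 3048\right) = \left(2 + 52 \cdot \frac{1}{6}\right) - -14114 = \left(2 + \frac{26}{3}\right) + 14114 = \frac{32}{3} + 14114 = \frac{42374}{3}$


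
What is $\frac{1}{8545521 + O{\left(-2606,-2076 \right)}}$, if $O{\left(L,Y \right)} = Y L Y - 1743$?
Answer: $- \frac{1}{11222732478} \approx -8.9105 \cdot 10^{-11}$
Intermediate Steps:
$O{\left(L,Y \right)} = -1743 + L Y^{2}$ ($O{\left(L,Y \right)} = L Y Y - 1743 = L Y^{2} - 1743 = -1743 + L Y^{2}$)
$\frac{1}{8545521 + O{\left(-2606,-2076 \right)}} = \frac{1}{8545521 - \left(1743 + 2606 \left(-2076\right)^{2}\right)} = \frac{1}{8545521 - 11231277999} = \frac{1}{-11222732478} = - \frac{1}{11222732478}$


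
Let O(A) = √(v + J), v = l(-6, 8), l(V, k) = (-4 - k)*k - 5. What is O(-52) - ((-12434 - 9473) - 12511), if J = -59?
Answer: 34418 + 4*I*√10 ≈ 34418.0 + 12.649*I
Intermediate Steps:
l(V, k) = -5 + k*(-4 - k) (l(V, k) = k*(-4 - k) - 5 = -5 + k*(-4 - k))
v = -101 (v = -5 - 1*8² - 4*8 = -5 - 1*64 - 32 = -5 - 64 - 32 = -101)
O(A) = 4*I*√10 (O(A) = √(-101 - 59) = √(-160) = 4*I*√10)
O(-52) - ((-12434 - 9473) - 12511) = 4*I*√10 - ((-12434 - 9473) - 12511) = 4*I*√10 - (-21907 - 12511) = 4*I*√10 - 1*(-34418) = 4*I*√10 + 34418 = 34418 + 4*I*√10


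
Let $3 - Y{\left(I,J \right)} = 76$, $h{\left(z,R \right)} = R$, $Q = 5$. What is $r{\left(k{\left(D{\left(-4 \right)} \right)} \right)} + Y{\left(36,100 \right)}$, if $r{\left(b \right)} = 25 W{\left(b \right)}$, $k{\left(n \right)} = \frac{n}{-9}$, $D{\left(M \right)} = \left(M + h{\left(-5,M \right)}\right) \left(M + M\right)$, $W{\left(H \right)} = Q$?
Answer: $52$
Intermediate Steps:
$W{\left(H \right)} = 5$
$D{\left(M \right)} = 4 M^{2}$ ($D{\left(M \right)} = \left(M + M\right) \left(M + M\right) = 2 M 2 M = 4 M^{2}$)
$Y{\left(I,J \right)} = -73$ ($Y{\left(I,J \right)} = 3 - 76 = -73$)
$k{\left(n \right)} = - \frac{n}{9}$ ($k{\left(n \right)} = n \left(- \frac{1}{9}\right) = - \frac{n}{9}$)
$r{\left(b \right)} = 125$ ($r{\left(b \right)} = 25 \cdot 5 = 125$)
$r{\left(k{\left(D{\left(-4 \right)} \right)} \right)} + Y{\left(36,100 \right)} = 125 - 73 = 52$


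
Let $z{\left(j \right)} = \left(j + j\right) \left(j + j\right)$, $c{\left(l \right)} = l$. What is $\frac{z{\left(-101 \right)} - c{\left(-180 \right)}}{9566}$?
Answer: $\frac{20492}{4783} \approx 4.2843$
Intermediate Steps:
$z{\left(j \right)} = 4 j^{2}$ ($z{\left(j \right)} = 2 j 2 j = 4 j^{2}$)
$\frac{z{\left(-101 \right)} - c{\left(-180 \right)}}{9566} = \frac{4 \left(-101\right)^{2} - -180}{9566} = \left(4 \cdot 10201 + 180\right) \frac{1}{9566} = \left(40804 + 180\right) \frac{1}{9566} = 40984 \cdot \frac{1}{9566} = \frac{20492}{4783}$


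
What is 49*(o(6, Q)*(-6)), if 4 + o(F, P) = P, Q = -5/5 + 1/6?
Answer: 1421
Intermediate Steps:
Q = -⅚ (Q = -5*⅕ + 1*(⅙) = -1 + ⅙ = -⅚ ≈ -0.83333)
o(F, P) = -4 + P
49*(o(6, Q)*(-6)) = 49*((-4 - ⅚)*(-6)) = 49*(-29/6*(-6)) = 49*29 = 1421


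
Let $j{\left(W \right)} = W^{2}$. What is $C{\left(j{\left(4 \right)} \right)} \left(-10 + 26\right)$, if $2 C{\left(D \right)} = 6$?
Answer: $48$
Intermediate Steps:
$C{\left(D \right)} = 3$ ($C{\left(D \right)} = \frac{1}{2} \cdot 6 = 3$)
$C{\left(j{\left(4 \right)} \right)} \left(-10 + 26\right) = 3 \left(-10 + 26\right) = 3 \cdot 16 = 48$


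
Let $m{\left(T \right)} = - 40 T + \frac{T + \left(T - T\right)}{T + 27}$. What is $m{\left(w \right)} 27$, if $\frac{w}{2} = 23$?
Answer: $- \frac{3625398}{73} \approx -49663.0$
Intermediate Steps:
$w = 46$ ($w = 2 \cdot 23 = 46$)
$m{\left(T \right)} = - 40 T + \frac{T}{27 + T}$ ($m{\left(T \right)} = - 40 T + \frac{T + 0}{27 + T} = - 40 T + \frac{T}{27 + T}$)
$m{\left(w \right)} 27 = \left(-1\right) 46 \frac{1}{27 + 46} \left(1079 + 40 \cdot 46\right) 27 = \left(-1\right) 46 \cdot \frac{1}{73} \left(1079 + 1840\right) 27 = \left(-1\right) 46 \cdot \frac{1}{73} \cdot 2919 \cdot 27 = \left(- \frac{134274}{73}\right) 27 = - \frac{3625398}{73}$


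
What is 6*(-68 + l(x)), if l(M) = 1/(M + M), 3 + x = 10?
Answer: -2853/7 ≈ -407.57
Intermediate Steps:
x = 7 (x = -3 + 10 = 7)
l(M) = 1/(2*M)
6*(-68 + l(x)) = 6*(-68 + (½)/7) = 6*(-68 + (½)*(⅐)) = 6*(-68 + 1/14) = 6*(-951/14) = -2853/7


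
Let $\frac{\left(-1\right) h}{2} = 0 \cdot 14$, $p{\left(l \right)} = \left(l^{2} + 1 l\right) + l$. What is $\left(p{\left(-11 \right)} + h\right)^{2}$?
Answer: $9801$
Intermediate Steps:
$p{\left(l \right)} = l^{2} + 2 l$ ($p{\left(l \right)} = \left(l^{2} + l\right) + l = \left(l + l^{2}\right) + l = l^{2} + 2 l$)
$h = 0$ ($h = - 2 \cdot 0 \cdot 14 = \left(-2\right) 0 = 0$)
$\left(p{\left(-11 \right)} + h\right)^{2} = \left(- 11 \left(2 - 11\right) + 0\right)^{2} = \left(\left(-11\right) \left(-9\right) + 0\right)^{2} = \left(99 + 0\right)^{2} = 99^{2} = 9801$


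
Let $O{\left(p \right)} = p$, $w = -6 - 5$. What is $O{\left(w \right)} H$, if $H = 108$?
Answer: $-1188$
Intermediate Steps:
$w = -11$
$O{\left(w \right)} H = \left(-11\right) 108 = -1188$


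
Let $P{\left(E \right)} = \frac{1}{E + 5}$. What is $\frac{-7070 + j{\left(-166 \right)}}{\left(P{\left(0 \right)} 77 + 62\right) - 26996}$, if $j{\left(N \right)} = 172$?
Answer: $\frac{34490}{134593} \approx 0.25625$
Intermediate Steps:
$P{\left(E \right)} = \frac{1}{5 + E}$
$\frac{-7070 + j{\left(-166 \right)}}{\left(P{\left(0 \right)} 77 + 62\right) - 26996} = \frac{-7070 + 172}{\left(\frac{1}{5 + 0} \cdot 77 + 62\right) - 26996} = - \frac{6898}{\left(\frac{1}{5} \cdot 77 + 62\right) - 26996} = - \frac{6898}{\left(\frac{77}{5} + 62\right) - 26996} = - \frac{6898}{\frac{387}{5} - 26996} = - \frac{6898}{- \frac{134593}{5}} = \left(-6898\right) \left(- \frac{5}{134593}\right) = \frac{34490}{134593}$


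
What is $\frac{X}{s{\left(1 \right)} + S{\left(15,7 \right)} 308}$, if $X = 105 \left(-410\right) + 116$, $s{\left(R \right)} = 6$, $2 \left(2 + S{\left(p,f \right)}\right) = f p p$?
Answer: $- \frac{21467}{120970} \approx -0.17746$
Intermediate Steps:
$S{\left(p,f \right)} = -2 + \frac{f p^{2}}{2}$ ($S{\left(p,f \right)} = -2 + \frac{f p p}{2} = -2 + \frac{f p^{2}}{2}$)
$X = -42934$ ($X = -43050 + 116 = -42934$)
$\frac{X}{s{\left(1 \right)} + S{\left(15,7 \right)} 308} = - \frac{42934}{6 + \left(-2 + \frac{1}{2} \cdot 7 \cdot 15^{2}\right) 308} = - \frac{42934}{6 + \left(-2 + \frac{1}{2} \cdot 7 \cdot 225\right) 308} = - \frac{42934}{6 + \left(-2 + \frac{1575}{2}\right) 308} = - \frac{42934}{6 + \frac{1571}{2} \cdot 308} = - \frac{42934}{6 + 241934} = - \frac{42934}{241940} = \left(-42934\right) \frac{1}{241940} = - \frac{21467}{120970}$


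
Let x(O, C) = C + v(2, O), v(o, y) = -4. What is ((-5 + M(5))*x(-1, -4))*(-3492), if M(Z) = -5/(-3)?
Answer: -93120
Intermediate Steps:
x(O, C) = -4 + C (x(O, C) = C - 4 = -4 + C)
M(Z) = 5/3 (M(Z) = -5*(-1/3) = 5/3)
((-5 + M(5))*x(-1, -4))*(-3492) = ((-5 + 5/3)*(-4 - 4))*(-3492) = -10/3*(-8)*(-3492) = (80/3)*(-3492) = -93120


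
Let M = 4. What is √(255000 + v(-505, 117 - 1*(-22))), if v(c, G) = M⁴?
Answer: 2*√63814 ≈ 505.23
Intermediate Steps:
v(c, G) = 256 (v(c, G) = 4⁴ = 256)
√(255000 + v(-505, 117 - 1*(-22))) = √(255000 + 256) = √255256 = 2*√63814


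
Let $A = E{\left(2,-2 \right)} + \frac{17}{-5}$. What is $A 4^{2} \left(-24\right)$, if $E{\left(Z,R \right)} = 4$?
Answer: $- \frac{1152}{5} \approx -230.4$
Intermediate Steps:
$A = \frac{3}{5}$ ($A = 4 + \frac{17}{-5} = 4 + 17 \left(- \frac{1}{5}\right) = 4 - \frac{17}{5} = \frac{3}{5} \approx 0.6$)
$A 4^{2} \left(-24\right) = \frac{3 \cdot 4^{2}}{5} \left(-24\right) = \frac{3}{5} \cdot 16 \left(-24\right) = \frac{48}{5} \left(-24\right) = - \frac{1152}{5}$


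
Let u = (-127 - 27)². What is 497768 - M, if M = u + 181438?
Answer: 292614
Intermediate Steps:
u = 23716 (u = (-154)² = 23716)
M = 205154 (M = 23716 + 181438 = 205154)
497768 - M = 497768 - 1*205154 = 497768 - 205154 = 292614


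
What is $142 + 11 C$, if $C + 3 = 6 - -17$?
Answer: $362$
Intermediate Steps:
$C = 20$ ($C = -3 + \left(6 - -17\right) = -3 + \left(6 + 17\right) = -3 + 23 = 20$)
$142 + 11 C = 142 + 11 \cdot 20 = 142 + 220 = 362$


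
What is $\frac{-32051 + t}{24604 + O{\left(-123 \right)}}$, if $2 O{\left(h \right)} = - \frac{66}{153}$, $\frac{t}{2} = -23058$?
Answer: $- \frac{3986517}{1254793} \approx -3.177$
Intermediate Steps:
$t = -46116$ ($t = 2 \left(-23058\right) = -46116$)
$O{\left(h \right)} = - \frac{11}{51}$ ($O{\left(h \right)} = \frac{\left(-66\right) \frac{1}{153}}{2} = \frac{1}{2} \left(- \frac{22}{51}\right) = - \frac{11}{51}$)
$\frac{-32051 + t}{24604 + O{\left(-123 \right)}} = \frac{-32051 - 46116}{24604 - \frac{11}{51}} = - \frac{78167}{\frac{1254793}{51}} = \left(-78167\right) \frac{51}{1254793} = - \frac{3986517}{1254793}$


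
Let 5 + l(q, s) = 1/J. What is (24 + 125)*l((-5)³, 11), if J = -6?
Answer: -4619/6 ≈ -769.83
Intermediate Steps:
l(q, s) = -31/6 (l(q, s) = -5 + 1/(-6) = -5 - ⅙ = -31/6)
(24 + 125)*l((-5)³, 11) = (24 + 125)*(-31/6) = 149*(-31/6) = -4619/6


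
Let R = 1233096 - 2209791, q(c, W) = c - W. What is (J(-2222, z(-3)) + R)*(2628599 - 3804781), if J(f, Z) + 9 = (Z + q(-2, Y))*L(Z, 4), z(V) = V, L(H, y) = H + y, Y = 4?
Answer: 1148792249766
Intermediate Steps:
R = -976695
J(f, Z) = -9 + (-6 + Z)*(4 + Z) (J(f, Z) = -9 + (Z + (-2 - 1*4))*(Z + 4) = -9 + (Z + (-2 - 4))*(4 + Z) = -9 + (Z - 6)*(4 + Z) = -9 + (-6 + Z)*(4 + Z))
(J(-2222, z(-3)) + R)*(2628599 - 3804781) = ((-33 + (-3)**2 - 2*(-3)) - 976695)*(2628599 - 3804781) = ((-33 + 9 + 6) - 976695)*(-1176182) = (-18 - 976695)*(-1176182) = -976713*(-1176182) = 1148792249766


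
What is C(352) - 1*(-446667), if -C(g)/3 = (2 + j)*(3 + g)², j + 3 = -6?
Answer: 3093192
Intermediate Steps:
j = -9 (j = -3 - 6 = -9)
C(g) = 21*(3 + g)² (C(g) = -3*(2 - 9)*(3 + g)² = -(-21)*(3 + g)² = 21*(3 + g)²)
C(352) - 1*(-446667) = 21*(3 + 352)² - 1*(-446667) = 21*355² + 446667 = 21*126025 + 446667 = 2646525 + 446667 = 3093192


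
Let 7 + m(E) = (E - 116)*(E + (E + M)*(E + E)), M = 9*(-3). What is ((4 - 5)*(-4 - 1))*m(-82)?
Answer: -17616095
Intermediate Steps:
M = -27
m(E) = -7 + (-116 + E)*(E + 2*E*(-27 + E)) (m(E) = -7 + (E - 116)*(E + (E - 27)*(E + E)) = -7 + (-116 + E)*(E + (-27 + E)*(2*E)) = -7 + (-116 + E)*(E + 2*E*(-27 + E)))
((4 - 5)*(-4 - 1))*m(-82) = ((4 - 5)*(-4 - 1))*(-7 - 285*(-82)**2 + 2*(-82)**3 + 6148*(-82)) = (-1*(-5))*(-7 - 285*6724 + 2*(-551368) - 504136) = 5*(-7 - 1916340 - 1102736 - 504136) = 5*(-3523219) = -17616095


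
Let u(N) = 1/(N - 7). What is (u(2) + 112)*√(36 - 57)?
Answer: 559*I*√21/5 ≈ 512.33*I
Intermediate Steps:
u(N) = 1/(-7 + N)
(u(2) + 112)*√(36 - 57) = (1/(-7 + 2) + 112)*√(36 - 57) = (1/(-5) + 112)*√(-21) = (-⅕ + 112)*(I*√21) = 559*(I*√21)/5 = 559*I*√21/5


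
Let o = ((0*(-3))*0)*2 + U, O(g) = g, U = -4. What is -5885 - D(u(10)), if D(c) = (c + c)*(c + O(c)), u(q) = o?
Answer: -5949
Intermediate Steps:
o = -4 (o = ((0*(-3))*0)*2 - 4 = (0*0)*2 - 4 = 0*2 - 4 = 0 - 4 = -4)
u(q) = -4
D(c) = 4*c² (D(c) = (c + c)*(c + c) = (2*c)*(2*c) = 4*c²)
-5885 - D(u(10)) = -5885 - 4*(-4)² = -5885 - 4*16 = -5885 - 1*64 = -5885 - 64 = -5949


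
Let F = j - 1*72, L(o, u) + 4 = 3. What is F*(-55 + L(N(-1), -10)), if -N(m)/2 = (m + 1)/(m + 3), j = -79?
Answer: 8456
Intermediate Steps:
N(m) = -2*(1 + m)/(3 + m) (N(m) = -2*(m + 1)/(m + 3) = -2*(1 + m)/(3 + m))
L(o, u) = -1 (L(o, u) = -4 + 3 = -1)
F = -151 (F = -79 - 1*72 = -79 - 72 = -151)
F*(-55 + L(N(-1), -10)) = -151*(-55 - 1) = -151*(-56) = 8456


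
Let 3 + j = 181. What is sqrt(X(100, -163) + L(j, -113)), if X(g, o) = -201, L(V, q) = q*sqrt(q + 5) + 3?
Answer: sqrt(-198 - 678*I*sqrt(3)) ≈ 22.281 - 26.352*I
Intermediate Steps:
j = 178 (j = -3 + 181 = 178)
L(V, q) = 3 + q*sqrt(5 + q) (L(V, q) = q*sqrt(5 + q) + 3 = 3 + q*sqrt(5 + q))
sqrt(X(100, -163) + L(j, -113)) = sqrt(-201 + (3 - 113*sqrt(5 - 113))) = sqrt(-201 + (3 - 678*I*sqrt(3))) = sqrt(-198 - 678*I*sqrt(3))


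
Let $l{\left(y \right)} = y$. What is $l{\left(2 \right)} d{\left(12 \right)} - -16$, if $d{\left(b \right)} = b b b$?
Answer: $3472$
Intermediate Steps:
$d{\left(b \right)} = b^{3}$ ($d{\left(b \right)} = b^{2} b = b^{3}$)
$l{\left(2 \right)} d{\left(12 \right)} - -16 = 2 \cdot 12^{3} - -16 = 2 \cdot 1728 + \left(-18 + 34\right) = 3456 + 16 = 3472$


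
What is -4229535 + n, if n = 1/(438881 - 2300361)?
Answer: -7873194811801/1861480 ≈ -4.2295e+6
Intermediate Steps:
n = -1/1861480 (n = 1/(-1861480) = -1/1861480 ≈ -5.3721e-7)
-4229535 + n = -4229535 - 1/1861480 = -7873194811801/1861480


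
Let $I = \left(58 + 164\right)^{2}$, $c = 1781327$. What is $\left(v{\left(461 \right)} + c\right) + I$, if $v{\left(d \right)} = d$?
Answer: $1831072$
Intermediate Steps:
$I = 49284$ ($I = 222^{2} = 49284$)
$\left(v{\left(461 \right)} + c\right) + I = \left(461 + 1781327\right) + 49284 = 1781788 + 49284 = 1831072$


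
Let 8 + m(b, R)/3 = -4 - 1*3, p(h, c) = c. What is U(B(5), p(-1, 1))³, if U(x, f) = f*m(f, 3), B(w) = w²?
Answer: -91125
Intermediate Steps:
m(b, R) = -45 (m(b, R) = -24 + 3*(-4 - 1*3) = -24 + 3*(-4 - 3) = -24 + 3*(-7) = -24 - 21 = -45)
U(x, f) = -45*f (U(x, f) = f*(-45) = -45*f)
U(B(5), p(-1, 1))³ = (-45*1)³ = (-45)³ = -91125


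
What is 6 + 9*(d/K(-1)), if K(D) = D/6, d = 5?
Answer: -264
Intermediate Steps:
K(D) = D/6 (K(D) = D*(1/6) = D/6)
6 + 9*(d/K(-1)) = 6 + 9*(5/(((1/6)*(-1)))) = 6 + 9*(5/(-1/6)) = 6 + 9*(5*(-6)) = 6 + 9*(-30) = 6 - 270 = -264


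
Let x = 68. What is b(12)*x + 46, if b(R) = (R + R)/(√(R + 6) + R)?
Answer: 1410/7 - 272*√2/7 ≈ 146.48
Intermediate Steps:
b(R) = 2*R/(R + √(6 + R)) (b(R) = (2*R)/(√(6 + R) + R) = (2*R)/(R + √(6 + R)) = 2*R/(R + √(6 + R)))
b(12)*x + 46 = (2*12/(12 + √(6 + 12)))*68 + 46 = (2*12/(12 + √18))*68 + 46 = (2*12/(12 + 3*√2))*68 + 46 = (24/(12 + 3*√2))*68 + 46 = 1632/(12 + 3*√2) + 46 = 46 + 1632/(12 + 3*√2)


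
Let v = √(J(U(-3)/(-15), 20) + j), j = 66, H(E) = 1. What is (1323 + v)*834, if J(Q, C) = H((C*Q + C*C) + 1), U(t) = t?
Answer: 1103382 + 834*√67 ≈ 1.1102e+6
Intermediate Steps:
J(Q, C) = 1
v = √67 (v = √(1 + 66) = √67 ≈ 8.1853)
(1323 + v)*834 = (1323 + √67)*834 = 1103382 + 834*√67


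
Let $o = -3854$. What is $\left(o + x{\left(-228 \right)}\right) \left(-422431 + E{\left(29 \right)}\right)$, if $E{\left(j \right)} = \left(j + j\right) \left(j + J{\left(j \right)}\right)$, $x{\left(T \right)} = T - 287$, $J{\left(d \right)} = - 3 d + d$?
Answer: $1852949697$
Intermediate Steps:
$J{\left(d \right)} = - 2 d$
$x{\left(T \right)} = -287 + T$ ($x{\left(T \right)} = T - 287 = -287 + T$)
$E{\left(j \right)} = - 2 j^{2}$ ($E{\left(j \right)} = \left(j + j\right) \left(j - 2 j\right) = 2 j \left(- j\right) = - 2 j^{2}$)
$\left(o + x{\left(-228 \right)}\right) \left(-422431 + E{\left(29 \right)}\right) = \left(-3854 - 515\right) \left(-422431 - 2 \cdot 29^{2}\right) = \left(-3854 - 515\right) \left(-422431 - 1682\right) = - 4369 \left(-422431 - 1682\right) = \left(-4369\right) \left(-424113\right) = 1852949697$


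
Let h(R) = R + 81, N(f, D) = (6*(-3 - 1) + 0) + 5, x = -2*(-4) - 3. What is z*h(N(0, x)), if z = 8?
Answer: 496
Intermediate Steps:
x = 5 (x = 8 - 3 = 5)
N(f, D) = -19 (N(f, D) = (6*(-4) + 0) + 5 = (-24 + 0) + 5 = -24 + 5 = -19)
h(R) = 81 + R
z*h(N(0, x)) = 8*(81 - 19) = 8*62 = 496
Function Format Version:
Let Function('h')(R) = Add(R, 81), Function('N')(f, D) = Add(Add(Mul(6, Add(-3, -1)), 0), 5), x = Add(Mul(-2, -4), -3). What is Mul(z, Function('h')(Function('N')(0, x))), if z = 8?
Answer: 496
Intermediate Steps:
x = 5 (x = Add(8, -3) = 5)
Function('N')(f, D) = -19 (Function('N')(f, D) = Add(Add(Mul(6, -4), 0), 5) = Add(Add(-24, 0), 5) = Add(-24, 5) = -19)
Function('h')(R) = Add(81, R)
Mul(z, Function('h')(Function('N')(0, x))) = Mul(8, Add(81, -19)) = Mul(8, 62) = 496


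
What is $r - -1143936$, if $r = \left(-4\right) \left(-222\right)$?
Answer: $1144824$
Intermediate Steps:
$r = 888$
$r - -1143936 = 888 - -1143936 = 888 + 1143936 = 1144824$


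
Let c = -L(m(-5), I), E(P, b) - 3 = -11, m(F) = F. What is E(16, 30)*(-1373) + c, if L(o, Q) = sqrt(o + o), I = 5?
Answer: 10984 - I*sqrt(10) ≈ 10984.0 - 3.1623*I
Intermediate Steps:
L(o, Q) = sqrt(2)*sqrt(o) (L(o, Q) = sqrt(2*o) = sqrt(2)*sqrt(o))
E(P, b) = -8 (E(P, b) = 3 - 11 = -8)
c = -I*sqrt(10) (c = -sqrt(2)*sqrt(-5) = -sqrt(2)*I*sqrt(5) = -I*sqrt(10) ≈ -3.1623*I)
E(16, 30)*(-1373) + c = -8*(-1373) - I*sqrt(10) = 10984 - I*sqrt(10)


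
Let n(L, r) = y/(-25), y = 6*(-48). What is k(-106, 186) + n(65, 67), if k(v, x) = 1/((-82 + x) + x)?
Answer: 16709/1450 ≈ 11.523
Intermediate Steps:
y = -288
k(v, x) = 1/(-82 + 2*x)
n(L, r) = 288/25 (n(L, r) = -288/(-25) = -288*(-1/25) = 288/25)
k(-106, 186) + n(65, 67) = 1/(2*(-41 + 186)) + 288/25 = (½)/145 + 288/25 = (½)*(1/145) + 288/25 = 1/290 + 288/25 = 16709/1450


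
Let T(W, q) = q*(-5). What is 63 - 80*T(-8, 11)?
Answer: 4463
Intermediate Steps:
T(W, q) = -5*q
63 - 80*T(-8, 11) = 63 - (-400)*11 = 63 - 80*(-55) = 63 + 4400 = 4463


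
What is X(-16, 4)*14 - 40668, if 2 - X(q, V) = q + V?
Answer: -40472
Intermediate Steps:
X(q, V) = 2 - V - q (X(q, V) = 2 - (q + V) = 2 - (V + q) = 2 + (-V - q) = 2 - V - q)
X(-16, 4)*14 - 40668 = (2 - 1*4 - 1*(-16))*14 - 40668 = (2 - 4 + 16)*14 - 40668 = 14*14 - 40668 = 196 - 40668 = -40472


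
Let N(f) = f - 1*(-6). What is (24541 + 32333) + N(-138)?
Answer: 56742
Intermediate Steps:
N(f) = 6 + f (N(f) = f + 6 = 6 + f)
(24541 + 32333) + N(-138) = (24541 + 32333) + (6 - 138) = 56874 - 132 = 56742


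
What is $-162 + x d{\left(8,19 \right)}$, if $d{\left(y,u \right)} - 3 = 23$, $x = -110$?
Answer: $-3022$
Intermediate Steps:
$d{\left(y,u \right)} = 26$ ($d{\left(y,u \right)} = 3 + 23 = 26$)
$-162 + x d{\left(8,19 \right)} = -162 - 2860 = -3022$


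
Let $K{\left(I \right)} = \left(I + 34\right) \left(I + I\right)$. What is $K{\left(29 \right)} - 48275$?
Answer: $-44621$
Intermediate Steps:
$K{\left(I \right)} = 2 I \left(34 + I\right)$ ($K{\left(I \right)} = \left(34 + I\right) 2 I = 2 I \left(34 + I\right)$)
$K{\left(29 \right)} - 48275 = 2 \cdot 29 \left(34 + 29\right) - 48275 = 2 \cdot 29 \cdot 63 - 48275 = 3654 - 48275 = -44621$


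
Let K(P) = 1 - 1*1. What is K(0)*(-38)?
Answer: 0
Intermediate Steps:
K(P) = 0 (K(P) = 1 - 1 = 0)
K(0)*(-38) = 0*(-38) = 0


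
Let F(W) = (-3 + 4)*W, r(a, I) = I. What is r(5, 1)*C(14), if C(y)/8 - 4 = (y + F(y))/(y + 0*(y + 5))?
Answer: 48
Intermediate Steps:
F(W) = W (F(W) = 1*W = W)
C(y) = 48 (C(y) = 32 + 8*((y + y)/(y + 0*(y + 5))) = 32 + 8*((2*y)/(y + 0*(5 + y))) = 32 + 8*((2*y)/(y + 0)) = 32 + 8*((2*y)/y) = 32 + 8*2 = 32 + 16 = 48)
r(5, 1)*C(14) = 1*48 = 48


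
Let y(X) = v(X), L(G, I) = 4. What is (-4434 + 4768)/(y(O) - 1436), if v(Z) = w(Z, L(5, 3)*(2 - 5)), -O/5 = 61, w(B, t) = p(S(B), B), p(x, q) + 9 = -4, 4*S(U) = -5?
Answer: -334/1449 ≈ -0.23050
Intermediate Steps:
S(U) = -5/4 (S(U) = (¼)*(-5) = -5/4)
p(x, q) = -13 (p(x, q) = -9 - 4 = -13)
w(B, t) = -13
O = -305 (O = -5*61 = -305)
v(Z) = -13
y(X) = -13
(-4434 + 4768)/(y(O) - 1436) = (-4434 + 4768)/(-13 - 1436) = 334/(-1449) = 334*(-1/1449) = -334/1449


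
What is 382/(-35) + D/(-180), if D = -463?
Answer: -10511/1260 ≈ -8.3421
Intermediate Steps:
382/(-35) + D/(-180) = 382/(-35) - 463/(-180) = 382*(-1/35) - 463*(-1/180) = -382/35 + 463/180 = -10511/1260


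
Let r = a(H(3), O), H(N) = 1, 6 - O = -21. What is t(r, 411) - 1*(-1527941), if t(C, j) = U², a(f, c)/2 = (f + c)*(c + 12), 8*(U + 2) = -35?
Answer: 97790825/64 ≈ 1.5280e+6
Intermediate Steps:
O = 27 (O = 6 - 1*(-21) = 6 + 21 = 27)
U = -51/8 (U = -2 + (⅛)*(-35) = -2 - 35/8 = -51/8 ≈ -6.3750)
a(f, c) = 2*(12 + c)*(c + f) (a(f, c) = 2*((f + c)*(c + 12)) = 2*((c + f)*(12 + c)) = 2*((12 + c)*(c + f)) = 2*(12 + c)*(c + f))
r = 2184 (r = 2*27² + 24*27 + 24*1 + 2*27*1 = 2*729 + 648 + 24 + 54 = 1458 + 648 + 24 + 54 = 2184)
t(C, j) = 2601/64 (t(C, j) = (-51/8)² = 2601/64)
t(r, 411) - 1*(-1527941) = 2601/64 - 1*(-1527941) = 2601/64 + 1527941 = 97790825/64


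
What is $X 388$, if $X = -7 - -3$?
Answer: $-1552$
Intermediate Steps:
$X = -4$ ($X = -7 + 3 = -4$)
$X 388 = \left(-4\right) 388 = -1552$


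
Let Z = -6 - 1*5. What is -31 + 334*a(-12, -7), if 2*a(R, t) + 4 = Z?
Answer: -2536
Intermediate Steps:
Z = -11 (Z = -6 - 5 = -11)
a(R, t) = -15/2 (a(R, t) = -2 + (½)*(-11) = -2 - 11/2 = -15/2)
-31 + 334*a(-12, -7) = -31 + 334*(-15/2) = -31 - 2505 = -2536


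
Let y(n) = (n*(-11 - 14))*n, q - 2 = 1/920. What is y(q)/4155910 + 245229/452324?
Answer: 8625699403008199/15910778154085760 ≈ 0.54213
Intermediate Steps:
q = 1841/920 (q = 2 + 1/920 = 1841/920 ≈ 2.0011)
y(n) = -25*n² (y(n) = (n*(-25))*n = (-25*n)*n = -25*n²)
y(q)/4155910 + 245229/452324 = -25*(1841/920)²/4155910 + 245229/452324 = -25*3389281/846400*(1/4155910) + 245229*(1/452324) = -3389281/33856*1/4155910 + 245229/452324 = -3389281/140702488960 + 245229/452324 = 8625699403008199/15910778154085760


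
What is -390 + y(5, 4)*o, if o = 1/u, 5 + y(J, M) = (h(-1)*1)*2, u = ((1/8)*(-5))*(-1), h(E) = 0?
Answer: -398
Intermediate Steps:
u = 5/8 (u = ((1*(⅛))*(-5))*(-1) = ((⅛)*(-5))*(-1) = -5/8*(-1) = 5/8 ≈ 0.62500)
y(J, M) = -5 (y(J, M) = -5 + (0*1)*2 = -5 + 0*2 = -5 + 0 = -5)
o = 8/5 (o = 1/(5/8) = 8/5 ≈ 1.6000)
-390 + y(5, 4)*o = -390 - 5*8/5 = -390 - 8 = -398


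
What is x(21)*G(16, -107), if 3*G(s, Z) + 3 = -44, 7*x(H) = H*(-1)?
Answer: 47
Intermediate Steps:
x(H) = -H/7 (x(H) = (H*(-1))/7 = (-H)/7 = -H/7)
G(s, Z) = -47/3 (G(s, Z) = -1 + (1/3)*(-44) = -1 - 44/3 = -47/3)
x(21)*G(16, -107) = -1/7*21*(-47/3) = -3*(-47/3) = 47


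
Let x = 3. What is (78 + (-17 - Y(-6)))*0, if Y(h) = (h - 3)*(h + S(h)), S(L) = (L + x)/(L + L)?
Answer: 0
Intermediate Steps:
S(L) = (3 + L)/(2*L) (S(L) = (L + 3)/(L + L) = (3 + L)/((2*L)) = (3 + L)*(1/(2*L)) = (3 + L)/(2*L))
Y(h) = (-3 + h)*(h + (3 + h)/(2*h)) (Y(h) = (h - 3)*(h + (3 + h)/(2*h)) = (-3 + h)*(h + (3 + h)/(2*h)))
(78 + (-17 - Y(-6)))*0 = (78 + (-17 - ((-6)**2 - 9/2/(-6) - 5/2*(-6))))*0 = (78 + (-17 - (36 - 9/2*(-1/6) + 15)))*0 = (78 + (-17 - (36 + 3/4 + 15)))*0 = (78 + (-17 - 1*207/4))*0 = (78 + (-17 - 207/4))*0 = (78 - 275/4)*0 = (37/4)*0 = 0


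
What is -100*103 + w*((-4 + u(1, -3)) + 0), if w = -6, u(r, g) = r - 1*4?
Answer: -10258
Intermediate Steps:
u(r, g) = -4 + r (u(r, g) = r - 4 = -4 + r)
-100*103 + w*((-4 + u(1, -3)) + 0) = -100*103 - 6*((-4 + (-4 + 1)) + 0) = -10300 - 6*((-4 - 3) + 0) = -10300 - 6*(-7 + 0) = -10300 - 6*(-7) = -10300 + 42 = -10258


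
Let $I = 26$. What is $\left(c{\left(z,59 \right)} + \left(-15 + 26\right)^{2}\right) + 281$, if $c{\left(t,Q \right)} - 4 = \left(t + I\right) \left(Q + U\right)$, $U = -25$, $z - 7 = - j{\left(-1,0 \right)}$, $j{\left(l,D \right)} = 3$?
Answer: $1426$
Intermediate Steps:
$z = 4$ ($z = 7 - 3 = 4$)
$c{\left(t,Q \right)} = 4 + \left(-25 + Q\right) \left(26 + t\right)$ ($c{\left(t,Q \right)} = 4 + \left(t + 26\right) \left(Q - 25\right) = 4 + \left(26 + t\right) \left(-25 + Q\right) = 4 + \left(-25 + Q\right) \left(26 + t\right)$)
$\left(c{\left(z,59 \right)} + \left(-15 + 26\right)^{2}\right) + 281 = \left(\left(-646 - 100 + 26 \cdot 59 + 59 \cdot 4\right) + \left(-15 + 26\right)^{2}\right) + 281 = \left(\left(-646 - 100 + 1534 + 236\right) + 11^{2}\right) + 281 = \left(1024 + 121\right) + 281 = 1145 + 281 = 1426$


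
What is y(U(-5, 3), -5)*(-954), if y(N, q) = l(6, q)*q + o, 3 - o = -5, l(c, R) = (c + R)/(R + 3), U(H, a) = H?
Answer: -10017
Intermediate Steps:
l(c, R) = (R + c)/(3 + R)
o = 8 (o = 3 - 1*(-5) = 3 + 5 = 8)
y(N, q) = 8 + q*(6 + q)/(3 + q) (y(N, q) = ((q + 6)/(3 + q))*q + 8 = ((6 + q)/(3 + q))*q + 8 = q*(6 + q)/(3 + q) + 8 = 8 + q*(6 + q)/(3 + q))
y(U(-5, 3), -5)*(-954) = ((24 + (-5)² + 14*(-5))/(3 - 5))*(-954) = ((24 + 25 - 70)/(-2))*(-954) = -½*(-21)*(-954) = (21/2)*(-954) = -10017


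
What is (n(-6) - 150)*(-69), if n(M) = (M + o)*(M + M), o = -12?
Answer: -4554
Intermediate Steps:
n(M) = 2*M*(-12 + M) (n(M) = (M - 12)*(M + M) = (-12 + M)*(2*M) = 2*M*(-12 + M))
(n(-6) - 150)*(-69) = (2*(-6)*(-12 - 6) - 150)*(-69) = (2*(-6)*(-18) - 150)*(-69) = (216 - 150)*(-69) = 66*(-69) = -4554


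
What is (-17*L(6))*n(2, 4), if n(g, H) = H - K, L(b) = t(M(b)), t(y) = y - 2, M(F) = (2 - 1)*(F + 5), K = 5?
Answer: 153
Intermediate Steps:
M(F) = 5 + F (M(F) = 1*(5 + F) = 5 + F)
t(y) = -2 + y
L(b) = 3 + b (L(b) = -2 + (5 + b) = 3 + b)
n(g, H) = -5 + H (n(g, H) = H - 1*5 = H - 5 = -5 + H)
(-17*L(6))*n(2, 4) = (-17*(3 + 6))*(-5 + 4) = -17*9*(-1) = -153*(-1) = 153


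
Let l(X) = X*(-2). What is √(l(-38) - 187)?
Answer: I*√111 ≈ 10.536*I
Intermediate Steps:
l(X) = -2*X
√(l(-38) - 187) = √(-2*(-38) - 187) = √(76 - 187) = √(-111) = I*√111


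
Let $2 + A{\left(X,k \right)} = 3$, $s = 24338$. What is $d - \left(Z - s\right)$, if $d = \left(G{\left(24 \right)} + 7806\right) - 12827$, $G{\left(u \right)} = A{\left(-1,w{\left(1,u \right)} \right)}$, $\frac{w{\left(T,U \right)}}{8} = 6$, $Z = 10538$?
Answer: $8780$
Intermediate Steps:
$w{\left(T,U \right)} = 48$ ($w{\left(T,U \right)} = 8 \cdot 6 = 48$)
$A{\left(X,k \right)} = 1$ ($A{\left(X,k \right)} = -2 + 3 = 1$)
$G{\left(u \right)} = 1$
$d = -5020$ ($d = \left(1 + 7806\right) - 12827 = 7807 - 12827 = -5020$)
$d - \left(Z - s\right) = -5020 + \left(24338 - 10538\right) = -5020 + 13800 = 8780$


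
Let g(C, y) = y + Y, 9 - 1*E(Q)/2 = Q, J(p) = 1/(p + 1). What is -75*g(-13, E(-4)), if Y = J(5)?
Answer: -3925/2 ≈ -1962.5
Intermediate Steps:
J(p) = 1/(1 + p)
E(Q) = 18 - 2*Q
Y = ⅙ (Y = 1/(1 + 5) = 1/6 = ⅙ ≈ 0.16667)
g(C, y) = ⅙ + y (g(C, y) = y + ⅙ = ⅙ + y)
-75*g(-13, E(-4)) = -75*(⅙ + (18 - 2*(-4))) = -75*(⅙ + (18 + 8)) = -75*(⅙ + 26) = -75*157/6 = -3925/2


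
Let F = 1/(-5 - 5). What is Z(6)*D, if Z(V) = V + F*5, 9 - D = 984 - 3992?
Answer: 33187/2 ≈ 16594.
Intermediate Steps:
F = -⅒ (F = 1/(-10) = -⅒ ≈ -0.10000)
D = 3017 (D = 9 - (984 - 3992) = 9 - 1*(-3008) = 9 + 3008 = 3017)
Z(V) = -½ + V (Z(V) = V - ⅒*5 = V - ½ = -½ + V)
Z(6)*D = (-½ + 6)*3017 = (11/2)*3017 = 33187/2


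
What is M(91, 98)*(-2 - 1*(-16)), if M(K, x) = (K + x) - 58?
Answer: 1834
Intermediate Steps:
M(K, x) = -58 + K + x
M(91, 98)*(-2 - 1*(-16)) = (-58 + 91 + 98)*(-2 - 1*(-16)) = 131*(-2 + 16) = 131*14 = 1834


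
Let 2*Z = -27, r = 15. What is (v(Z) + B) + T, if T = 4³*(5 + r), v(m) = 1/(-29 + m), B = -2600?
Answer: -112202/85 ≈ -1320.0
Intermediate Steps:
Z = -27/2 (Z = (½)*(-27) = -27/2 ≈ -13.500)
T = 1280 (T = 4³*(5 + 15) = 64*20 = 1280)
(v(Z) + B) + T = (1/(-29 - 27/2) - 2600) + 1280 = (1/(-85/2) - 2600) + 1280 = (-2/85 - 2600) + 1280 = -221002/85 + 1280 = -112202/85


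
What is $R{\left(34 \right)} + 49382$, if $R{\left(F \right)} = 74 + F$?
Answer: $49490$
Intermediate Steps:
$R{\left(34 \right)} + 49382 = \left(74 + 34\right) + 49382 = 108 + 49382 = 49490$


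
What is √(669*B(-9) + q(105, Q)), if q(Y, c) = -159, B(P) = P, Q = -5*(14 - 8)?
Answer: 2*I*√1545 ≈ 78.613*I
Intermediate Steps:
Q = -30 (Q = -5*6 = -30)
√(669*B(-9) + q(105, Q)) = √(669*(-9) - 159) = √(-6021 - 159) = √(-6180) = 2*I*√1545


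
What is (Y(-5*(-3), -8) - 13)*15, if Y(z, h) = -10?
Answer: -345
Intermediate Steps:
(Y(-5*(-3), -8) - 13)*15 = (-10 - 13)*15 = -23*15 = -345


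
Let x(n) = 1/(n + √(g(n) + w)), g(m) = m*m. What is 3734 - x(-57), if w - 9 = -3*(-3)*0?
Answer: 11183/3 - √362/3 ≈ 3721.3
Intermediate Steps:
w = 9 (w = 9 - 3*(-3)*0 = 9 + 9*0 = 9 + 0 = 9)
g(m) = m²
x(n) = 1/(n + √(9 + n²)) (x(n) = 1/(n + √(n² + 9)) = 1/(n + √(9 + n²)))
3734 - x(-57) = 3734 - 1/(-57 + √(9 + (-57)²)) = 3734 - 1/(-57 + √(9 + 3249)) = 3734 - 1/(-57 + √3258) = 3734 - 1/(-57 + 3*√362)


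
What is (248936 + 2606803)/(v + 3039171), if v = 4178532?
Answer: 951913/2405901 ≈ 0.39566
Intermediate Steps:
(248936 + 2606803)/(v + 3039171) = (248936 + 2606803)/(4178532 + 3039171) = 2855739/7217703 = 2855739*(1/7217703) = 951913/2405901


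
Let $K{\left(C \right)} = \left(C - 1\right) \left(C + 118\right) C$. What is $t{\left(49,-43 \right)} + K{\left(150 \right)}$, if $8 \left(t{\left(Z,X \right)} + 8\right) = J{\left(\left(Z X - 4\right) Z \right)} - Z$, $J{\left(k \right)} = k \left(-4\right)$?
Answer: $\frac{48332043}{8} \approx 6.0415 \cdot 10^{6}$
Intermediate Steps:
$J{\left(k \right)} = - 4 k$
$K{\left(C \right)} = C \left(-1 + C\right) \left(118 + C\right)$ ($K{\left(C \right)} = \left(-1 + C\right) \left(118 + C\right) C = C \left(-1 + C\right) \left(118 + C\right)$)
$t{\left(Z,X \right)} = -8 - \frac{Z}{8} - \frac{Z \left(-4 + X Z\right)}{2}$ ($t{\left(Z,X \right)} = -8 + \frac{- 4 \left(Z X - 4\right) Z - Z}{8} = -8 + \frac{- 4 \left(X Z - 4\right) Z - Z}{8} = -8 + \frac{- 4 \left(-4 + X Z\right) Z - Z}{8} = -8 + \frac{- 4 Z \left(-4 + X Z\right) - Z}{8} = -8 + \frac{- Z - 4 Z \left(-4 + X Z\right)}{8} = -8 - \left(\frac{Z}{8} + \frac{Z \left(-4 + X Z\right)}{2}\right) = -8 - \frac{Z}{8} - \frac{Z \left(-4 + X Z\right)}{2}$)
$t{\left(49,-43 \right)} + K{\left(150 \right)} = \left(-8 + \frac{15}{8} \cdot 49 - - \frac{43 \cdot 49^{2}}{2}\right) + 150 \left(-118 + 150^{2} + 117 \cdot 150\right) = \left(-8 + \frac{735}{8} - \left(- \frac{43}{2}\right) 2401\right) + 150 \left(-118 + 22500 + 17550\right) = \left(-8 + \frac{735}{8} + \frac{103243}{2}\right) + 150 \cdot 39932 = \frac{413643}{8} + 5989800 = \frac{48332043}{8}$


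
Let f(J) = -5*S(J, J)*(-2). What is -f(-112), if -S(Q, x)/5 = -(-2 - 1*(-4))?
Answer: -100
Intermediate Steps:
S(Q, x) = 10 (S(Q, x) = -(-5)*(-2 - 1*(-4)) = -(-5)*(-2 + 4) = -(-5)*2 = -5*(-2) = 10)
f(J) = 100 (f(J) = -5*10*(-2) = -50*(-2) = 100)
-f(-112) = -1*100 = -100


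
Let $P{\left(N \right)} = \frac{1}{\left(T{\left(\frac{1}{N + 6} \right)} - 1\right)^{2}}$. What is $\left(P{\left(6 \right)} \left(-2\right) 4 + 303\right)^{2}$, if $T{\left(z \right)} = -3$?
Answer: $\frac{366025}{4} \approx 91506.0$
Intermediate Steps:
$P{\left(N \right)} = \frac{1}{16}$ ($P{\left(N \right)} = \frac{1}{\left(-3 - 1\right)^{2}} = \frac{1}{\left(-4\right)^{2}} = \frac{1}{16}$)
$\left(P{\left(6 \right)} \left(-2\right) 4 + 303\right)^{2} = \left(\frac{1}{16} \left(-2\right) 4 + 303\right)^{2} = \left(\left(- \frac{1}{8}\right) 4 + 303\right)^{2} = \left(- \frac{1}{2} + 303\right)^{2} = \left(\frac{605}{2}\right)^{2} = \frac{366025}{4}$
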